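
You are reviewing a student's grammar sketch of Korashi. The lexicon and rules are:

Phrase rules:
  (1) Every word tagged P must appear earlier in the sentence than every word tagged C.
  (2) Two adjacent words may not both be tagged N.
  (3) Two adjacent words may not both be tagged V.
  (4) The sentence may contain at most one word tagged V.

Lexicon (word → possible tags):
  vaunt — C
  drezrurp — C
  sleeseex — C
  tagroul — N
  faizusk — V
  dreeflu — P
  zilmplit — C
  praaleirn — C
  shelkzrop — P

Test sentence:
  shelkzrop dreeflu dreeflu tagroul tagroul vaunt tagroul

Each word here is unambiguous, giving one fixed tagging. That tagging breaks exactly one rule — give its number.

2

Fixed tagging: P P P N N C N.
Checking each rule: R1 holds, R2 violated, R3 holds, R4 holds.
Only rule 2 fails.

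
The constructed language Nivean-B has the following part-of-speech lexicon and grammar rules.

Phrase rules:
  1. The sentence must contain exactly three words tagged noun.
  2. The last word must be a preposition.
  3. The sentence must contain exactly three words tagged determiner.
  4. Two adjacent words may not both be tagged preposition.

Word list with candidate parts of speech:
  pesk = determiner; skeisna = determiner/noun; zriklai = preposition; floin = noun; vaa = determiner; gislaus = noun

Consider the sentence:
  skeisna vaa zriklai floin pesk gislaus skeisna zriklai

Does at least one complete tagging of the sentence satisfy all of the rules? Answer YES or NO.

Candidates per position — 1:skeisna {determiner,noun}; 2:vaa {determiner}; 3:zriklai {preposition}; 4:floin {noun}; 5:pesk {determiner}; 6:gislaus {noun}; 7:skeisna {determiner,noun}; 8:zriklai {preposition}.
One satisfying assignment: determiner determiner preposition noun determiner noun noun preposition.
Verifying each rule — rule 1 ok; rule 2 ok; rule 3 ok; rule 4 ok.

YES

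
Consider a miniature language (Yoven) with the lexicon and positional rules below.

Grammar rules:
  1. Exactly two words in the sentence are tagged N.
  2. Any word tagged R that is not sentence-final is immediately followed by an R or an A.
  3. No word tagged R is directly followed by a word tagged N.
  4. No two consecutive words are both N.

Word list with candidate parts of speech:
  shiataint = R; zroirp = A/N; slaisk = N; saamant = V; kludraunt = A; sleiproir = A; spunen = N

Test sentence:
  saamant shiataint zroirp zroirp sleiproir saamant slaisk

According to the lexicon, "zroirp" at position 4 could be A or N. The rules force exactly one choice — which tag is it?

N

Candidates per position — 1:saamant {V}; 2:shiataint {R}; 3:zroirp {A,N}; 4:zroirp {A,N}; 5:sleiproir {A}; 6:saamant {V}; 7:slaisk {N}.
Word 3 cannot be N — rule 2 would then fail for every completion. It is A.
Word 4 cannot be A — rule 1 would then fail for every completion. It is N.
The only consistent sequence is: V R A N A V N.
Checking: rule 1 ok; rule 2 ok; rule 3 ok; rule 4 ok.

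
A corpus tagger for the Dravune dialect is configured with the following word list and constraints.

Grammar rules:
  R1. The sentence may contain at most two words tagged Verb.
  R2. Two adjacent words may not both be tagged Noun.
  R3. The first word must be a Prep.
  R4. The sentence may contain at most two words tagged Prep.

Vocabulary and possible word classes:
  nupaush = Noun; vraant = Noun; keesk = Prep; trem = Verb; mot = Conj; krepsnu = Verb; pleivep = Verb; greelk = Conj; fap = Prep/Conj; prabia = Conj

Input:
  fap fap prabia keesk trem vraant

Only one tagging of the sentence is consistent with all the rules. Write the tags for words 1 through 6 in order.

Candidates per position — 1:fap {Prep,Conj}; 2:fap {Prep,Conj}; 3:prabia {Conj}; 4:keesk {Prep}; 5:trem {Verb}; 6:vraant {Noun}.
Position 1: Conj is ruled out by rule 3; that leaves Prep.
Position 2: Prep is ruled out by rule 4; that leaves Conj.
The only consistent sequence is: Prep Conj Conj Prep Verb Noun.
Rule-by-rule: rule 1 ok; rule 2 ok; rule 3 ok; rule 4 ok.

Prep Conj Conj Prep Verb Noun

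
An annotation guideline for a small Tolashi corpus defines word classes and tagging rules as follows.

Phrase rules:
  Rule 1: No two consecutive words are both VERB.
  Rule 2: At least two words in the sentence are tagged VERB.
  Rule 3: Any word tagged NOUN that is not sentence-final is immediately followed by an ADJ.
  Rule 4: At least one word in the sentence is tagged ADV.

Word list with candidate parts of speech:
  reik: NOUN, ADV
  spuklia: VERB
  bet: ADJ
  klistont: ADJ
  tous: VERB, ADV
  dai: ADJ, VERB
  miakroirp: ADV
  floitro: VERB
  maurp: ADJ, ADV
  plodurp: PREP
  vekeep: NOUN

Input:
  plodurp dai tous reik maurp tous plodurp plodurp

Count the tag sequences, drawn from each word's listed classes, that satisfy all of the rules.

Candidates per position — 1:plodurp {PREP}; 2:dai {ADJ,VERB}; 3:tous {VERB,ADV}; 4:reik {NOUN,ADV}; 5:maurp {ADJ,ADV}; 6:tous {VERB,ADV}; 7:plodurp {PREP}; 8:plodurp {PREP}.
There are 32 candidate sequences in total.
The sequences that satisfy every rule: PREP ADJ VERB ADV ADJ VERB PREP PREP; PREP ADJ VERB ADV ADV VERB PREP PREP; PREP VERB ADV NOUN ADJ VERB PREP PREP; PREP VERB ADV ADV ADJ VERB PREP PREP; PREP VERB ADV ADV ADV VERB PREP PREP.
Count = 5.

5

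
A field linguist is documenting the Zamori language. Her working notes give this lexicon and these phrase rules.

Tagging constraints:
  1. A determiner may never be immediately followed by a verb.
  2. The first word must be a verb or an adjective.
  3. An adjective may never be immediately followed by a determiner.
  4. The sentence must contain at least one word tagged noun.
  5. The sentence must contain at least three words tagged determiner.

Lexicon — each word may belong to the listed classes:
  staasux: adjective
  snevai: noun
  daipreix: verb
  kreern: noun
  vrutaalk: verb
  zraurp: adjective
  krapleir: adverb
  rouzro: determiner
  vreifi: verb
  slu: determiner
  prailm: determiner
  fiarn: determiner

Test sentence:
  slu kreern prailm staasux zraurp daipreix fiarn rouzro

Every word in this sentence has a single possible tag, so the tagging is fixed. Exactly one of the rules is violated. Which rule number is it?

2

Fixed tagging: determiner noun determiner adjective adjective verb determiner determiner.
Rule check: R1 holds, R2 violated, R3 holds, R4 holds, R5 holds.
Only rule 2 fails.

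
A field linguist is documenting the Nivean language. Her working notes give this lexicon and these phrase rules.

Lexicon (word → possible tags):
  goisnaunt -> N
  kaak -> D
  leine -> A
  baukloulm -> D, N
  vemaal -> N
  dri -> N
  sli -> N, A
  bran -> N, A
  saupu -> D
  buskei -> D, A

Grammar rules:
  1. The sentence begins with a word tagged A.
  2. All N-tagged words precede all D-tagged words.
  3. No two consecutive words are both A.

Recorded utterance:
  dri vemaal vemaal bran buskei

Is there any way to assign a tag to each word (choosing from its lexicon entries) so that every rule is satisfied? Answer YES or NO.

Candidates per position — 1:dri {N}; 2:vemaal {N}; 3:vemaal {N}; 4:bran {N,A}; 5:buskei {D,A}.
Rule 1 cannot be satisfied by any choice of tags from the lexicon.
So there is no consistent tagging.

NO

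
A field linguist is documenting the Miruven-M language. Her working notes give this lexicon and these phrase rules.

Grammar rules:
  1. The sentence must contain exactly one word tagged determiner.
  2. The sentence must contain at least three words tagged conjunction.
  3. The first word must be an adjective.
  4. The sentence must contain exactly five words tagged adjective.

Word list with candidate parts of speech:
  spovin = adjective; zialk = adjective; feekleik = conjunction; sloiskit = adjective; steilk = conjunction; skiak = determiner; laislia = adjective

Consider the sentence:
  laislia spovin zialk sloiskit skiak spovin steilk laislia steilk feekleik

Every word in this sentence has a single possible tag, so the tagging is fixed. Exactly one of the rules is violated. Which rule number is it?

Fixed tagging: adjective adjective adjective adjective determiner adjective conjunction adjective conjunction conjunction.
Applying the rules: R1 pass, R2 pass, R3 pass, R4 fail.
Only rule 4 fails.

4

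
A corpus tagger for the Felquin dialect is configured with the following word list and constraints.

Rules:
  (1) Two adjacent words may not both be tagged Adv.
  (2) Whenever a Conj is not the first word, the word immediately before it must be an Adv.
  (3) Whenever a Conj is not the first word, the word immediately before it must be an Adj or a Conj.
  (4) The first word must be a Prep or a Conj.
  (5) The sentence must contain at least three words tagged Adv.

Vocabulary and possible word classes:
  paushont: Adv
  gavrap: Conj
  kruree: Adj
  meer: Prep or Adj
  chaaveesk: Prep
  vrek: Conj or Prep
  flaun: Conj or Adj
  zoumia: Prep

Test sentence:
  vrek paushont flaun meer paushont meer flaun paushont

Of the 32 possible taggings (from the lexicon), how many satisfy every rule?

Candidates per position — 1:vrek {Conj,Prep}; 2:paushont {Adv}; 3:flaun {Conj,Adj}; 4:meer {Prep,Adj}; 5:paushont {Adv}; 6:meer {Prep,Adj}; 7:flaun {Conj,Adj}; 8:paushont {Adv}.
There are 32 candidate sequences in total.
Checking each against the rules leaves 8 sequences.
Count = 8.

8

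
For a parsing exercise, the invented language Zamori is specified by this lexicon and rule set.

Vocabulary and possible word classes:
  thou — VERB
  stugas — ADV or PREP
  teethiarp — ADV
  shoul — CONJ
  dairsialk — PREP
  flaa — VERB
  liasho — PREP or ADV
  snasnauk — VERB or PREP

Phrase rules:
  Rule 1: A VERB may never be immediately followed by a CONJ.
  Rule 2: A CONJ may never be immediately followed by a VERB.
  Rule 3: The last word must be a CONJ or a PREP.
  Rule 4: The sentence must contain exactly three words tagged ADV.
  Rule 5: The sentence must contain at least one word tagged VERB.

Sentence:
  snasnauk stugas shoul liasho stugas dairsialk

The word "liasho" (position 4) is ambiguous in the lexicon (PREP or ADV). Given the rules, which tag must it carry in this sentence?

Candidates per position — 1:snasnauk {VERB,PREP}; 2:stugas {ADV,PREP}; 3:shoul {CONJ}; 4:liasho {PREP,ADV}; 5:stugas {ADV,PREP}; 6:dairsialk {PREP}.
Word 1 cannot be PREP — rule 5 would then fail for every completion. It is VERB.
Word 2 cannot be PREP — rule 4 would then fail for every completion. It is ADV.
Word 4 cannot be PREP — rule 4 would then fail for every completion. It is ADV.
Word 5 cannot be PREP — rule 4 would then fail for every completion. It is ADV.
The unique satisfying tagging is: VERB ADV CONJ ADV ADV PREP.
Check: rule 1 satisfied; rule 2 satisfied; rule 3 satisfied; rule 4 satisfied; rule 5 satisfied.

ADV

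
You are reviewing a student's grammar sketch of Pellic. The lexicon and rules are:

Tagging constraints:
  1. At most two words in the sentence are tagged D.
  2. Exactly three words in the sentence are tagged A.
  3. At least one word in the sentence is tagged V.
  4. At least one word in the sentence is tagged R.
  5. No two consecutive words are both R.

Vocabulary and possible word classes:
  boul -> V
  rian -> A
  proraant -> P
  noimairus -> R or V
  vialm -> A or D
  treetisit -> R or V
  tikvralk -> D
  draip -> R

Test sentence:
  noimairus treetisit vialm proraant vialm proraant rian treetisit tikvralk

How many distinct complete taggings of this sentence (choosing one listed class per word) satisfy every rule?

5

Candidates per position — 1:noimairus {R,V}; 2:treetisit {R,V}; 3:vialm {A,D}; 4:proraant {P}; 5:vialm {A,D}; 6:proraant {P}; 7:rian {A}; 8:treetisit {R,V}; 9:tikvralk {D}.
There are 32 candidate sequences in total.
The sequences that satisfy every rule: R V A P A P A R D; R V A P A P A V D; V R A P A P A R D; V R A P A P A V D; V V A P A P A R D.
Count = 5.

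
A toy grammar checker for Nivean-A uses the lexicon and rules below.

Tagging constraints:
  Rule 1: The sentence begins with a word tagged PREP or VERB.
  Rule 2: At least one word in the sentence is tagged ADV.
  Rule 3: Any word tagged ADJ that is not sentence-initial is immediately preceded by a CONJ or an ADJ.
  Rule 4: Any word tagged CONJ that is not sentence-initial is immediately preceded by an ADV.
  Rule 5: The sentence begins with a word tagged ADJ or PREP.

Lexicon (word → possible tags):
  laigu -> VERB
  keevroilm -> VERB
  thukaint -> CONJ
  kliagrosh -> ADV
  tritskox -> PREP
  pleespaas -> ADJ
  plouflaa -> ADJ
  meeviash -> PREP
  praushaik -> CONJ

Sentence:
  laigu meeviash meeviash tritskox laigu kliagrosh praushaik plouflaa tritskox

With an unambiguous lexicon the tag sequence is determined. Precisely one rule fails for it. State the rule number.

5

Fixed tagging: VERB PREP PREP PREP VERB ADV CONJ ADJ PREP.
Checking each rule: R1 ok, R2 ok, R3 ok, R4 ok, R5 fails.
Only rule 5 fails.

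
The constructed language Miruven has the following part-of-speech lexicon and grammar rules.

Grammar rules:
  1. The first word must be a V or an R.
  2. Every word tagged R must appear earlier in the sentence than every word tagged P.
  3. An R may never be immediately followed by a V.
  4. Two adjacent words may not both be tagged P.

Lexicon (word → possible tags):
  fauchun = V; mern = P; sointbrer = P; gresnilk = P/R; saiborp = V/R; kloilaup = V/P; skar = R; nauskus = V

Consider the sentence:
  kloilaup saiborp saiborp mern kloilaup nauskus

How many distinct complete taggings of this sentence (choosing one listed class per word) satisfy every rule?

Candidates per position — 1:kloilaup {V,P}; 2:saiborp {V,R}; 3:saiborp {V,R}; 4:mern {P}; 5:kloilaup {V,P}; 6:nauskus {V}.
There are 16 candidate sequences in total.
The sequences that satisfy every rule: V V V P V V; V V R P V V; V R R P V V.
Count = 3.

3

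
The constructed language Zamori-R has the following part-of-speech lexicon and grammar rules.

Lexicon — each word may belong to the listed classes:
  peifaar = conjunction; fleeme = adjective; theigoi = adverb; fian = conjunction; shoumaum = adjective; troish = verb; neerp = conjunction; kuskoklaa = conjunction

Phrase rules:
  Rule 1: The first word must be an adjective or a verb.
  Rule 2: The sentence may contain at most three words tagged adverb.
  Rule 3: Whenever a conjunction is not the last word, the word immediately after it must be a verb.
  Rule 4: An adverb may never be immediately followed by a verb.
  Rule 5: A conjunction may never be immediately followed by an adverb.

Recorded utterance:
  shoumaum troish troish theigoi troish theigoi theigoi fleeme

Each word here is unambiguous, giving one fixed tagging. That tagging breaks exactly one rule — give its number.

Fixed tagging: adjective verb verb adverb verb adverb adverb adjective.
Applying the rules: R1 holds, R2 holds, R3 holds, R4 violated, R5 holds.
Only rule 4 fails.

4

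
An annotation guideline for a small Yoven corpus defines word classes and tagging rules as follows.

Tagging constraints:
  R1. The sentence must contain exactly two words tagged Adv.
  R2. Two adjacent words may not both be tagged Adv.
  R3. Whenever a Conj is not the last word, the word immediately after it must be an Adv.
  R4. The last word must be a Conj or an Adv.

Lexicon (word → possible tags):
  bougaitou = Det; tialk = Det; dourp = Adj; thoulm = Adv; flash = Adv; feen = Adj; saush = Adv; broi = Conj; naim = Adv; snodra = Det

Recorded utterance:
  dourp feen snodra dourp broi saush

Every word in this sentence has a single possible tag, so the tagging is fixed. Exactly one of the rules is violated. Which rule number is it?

1

Fixed tagging: Adj Adj Det Adj Conj Adv.
Applying the rules: R1 fail, R2 pass, R3 pass, R4 pass.
Only rule 1 fails.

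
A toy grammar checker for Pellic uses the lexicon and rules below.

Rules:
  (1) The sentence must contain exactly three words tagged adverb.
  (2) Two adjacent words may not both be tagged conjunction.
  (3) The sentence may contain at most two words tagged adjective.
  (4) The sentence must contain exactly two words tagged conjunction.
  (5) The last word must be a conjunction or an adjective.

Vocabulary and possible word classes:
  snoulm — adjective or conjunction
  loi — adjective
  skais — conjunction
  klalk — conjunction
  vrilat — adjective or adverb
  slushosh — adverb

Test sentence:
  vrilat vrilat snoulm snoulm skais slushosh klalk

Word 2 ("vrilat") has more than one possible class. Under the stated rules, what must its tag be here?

adverb

Candidates per position — 1:vrilat {adjective,adverb}; 2:vrilat {adjective,adverb}; 3:snoulm {adjective,conjunction}; 4:snoulm {adjective,conjunction}; 5:skais {conjunction}; 6:slushosh {adverb}; 7:klalk {conjunction}.
At position 1, choosing adjective makes rule 1 impossible to satisfy; hence adverb.
At position 2, choosing adjective makes rule 1 impossible to satisfy; hence adverb.
At position 3, choosing conjunction makes rule 4 impossible to satisfy; hence adjective.
At position 4, choosing conjunction makes rule 2 impossible to satisfy; hence adjective.
The only consistent sequence is: adverb adverb adjective adjective conjunction adverb conjunction.
Checking: rule 1 holds; rule 2 holds; rule 3 holds; rule 4 holds; rule 5 holds.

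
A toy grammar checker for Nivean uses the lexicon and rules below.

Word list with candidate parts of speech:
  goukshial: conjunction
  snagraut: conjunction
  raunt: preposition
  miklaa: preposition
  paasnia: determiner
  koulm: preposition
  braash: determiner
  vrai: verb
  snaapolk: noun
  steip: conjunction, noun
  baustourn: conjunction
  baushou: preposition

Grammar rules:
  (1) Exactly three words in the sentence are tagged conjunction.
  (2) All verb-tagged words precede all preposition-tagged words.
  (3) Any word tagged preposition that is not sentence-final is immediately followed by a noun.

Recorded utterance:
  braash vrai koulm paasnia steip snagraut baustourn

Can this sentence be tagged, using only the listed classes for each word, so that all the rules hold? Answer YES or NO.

Candidates per position — 1:braash {determiner}; 2:vrai {verb}; 3:koulm {preposition}; 4:paasnia {determiner}; 5:steip {conjunction,noun}; 6:snagraut {conjunction}; 7:baustourn {conjunction}.
Rule 3 cannot be satisfied by any choice of tags from the lexicon.
So there is no consistent tagging.

NO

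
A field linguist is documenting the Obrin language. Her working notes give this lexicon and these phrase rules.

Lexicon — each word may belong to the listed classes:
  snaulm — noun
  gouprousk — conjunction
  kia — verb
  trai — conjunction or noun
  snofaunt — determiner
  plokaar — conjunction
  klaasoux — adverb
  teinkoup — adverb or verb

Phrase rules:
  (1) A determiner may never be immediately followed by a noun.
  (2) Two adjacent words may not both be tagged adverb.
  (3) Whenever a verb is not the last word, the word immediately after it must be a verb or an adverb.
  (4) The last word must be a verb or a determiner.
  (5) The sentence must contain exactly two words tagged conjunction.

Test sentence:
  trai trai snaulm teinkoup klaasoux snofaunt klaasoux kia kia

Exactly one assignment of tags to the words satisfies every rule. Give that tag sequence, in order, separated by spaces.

conjunction conjunction noun verb adverb determiner adverb verb verb

Candidates per position — 1:trai {conjunction,noun}; 2:trai {conjunction,noun}; 3:snaulm {noun}; 4:teinkoup {adverb,verb}; 5:klaasoux {adverb}; 6:snofaunt {determiner}; 7:klaasoux {adverb}; 8:kia {verb}; 9:kia {verb}.
Position 1: noun is ruled out by rule 5; that leaves conjunction.
Position 2: noun is ruled out by rule 5; that leaves conjunction.
Position 4: adverb is ruled out by rule 2; that leaves verb.
So the tagging must be: conjunction conjunction noun verb adverb determiner adverb verb verb.
Check: rule 1 ✓; rule 2 ✓; rule 3 ✓; rule 4 ✓; rule 5 ✓.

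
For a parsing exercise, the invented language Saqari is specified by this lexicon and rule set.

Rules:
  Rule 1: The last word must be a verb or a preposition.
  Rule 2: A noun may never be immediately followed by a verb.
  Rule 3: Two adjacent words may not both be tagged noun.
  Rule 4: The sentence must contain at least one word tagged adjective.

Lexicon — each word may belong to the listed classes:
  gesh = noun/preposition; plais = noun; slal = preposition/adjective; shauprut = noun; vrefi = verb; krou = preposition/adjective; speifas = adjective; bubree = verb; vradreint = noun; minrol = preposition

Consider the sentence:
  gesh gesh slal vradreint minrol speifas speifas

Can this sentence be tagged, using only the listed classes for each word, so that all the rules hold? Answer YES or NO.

NO

Candidates per position — 1:gesh {noun,preposition}; 2:gesh {noun,preposition}; 3:slal {preposition,adjective}; 4:vradreint {noun}; 5:minrol {preposition}; 6:speifas {adjective}; 7:speifas {adjective}.
Rule 1 cannot be satisfied by any choice of tags from the lexicon.
So there is no consistent tagging.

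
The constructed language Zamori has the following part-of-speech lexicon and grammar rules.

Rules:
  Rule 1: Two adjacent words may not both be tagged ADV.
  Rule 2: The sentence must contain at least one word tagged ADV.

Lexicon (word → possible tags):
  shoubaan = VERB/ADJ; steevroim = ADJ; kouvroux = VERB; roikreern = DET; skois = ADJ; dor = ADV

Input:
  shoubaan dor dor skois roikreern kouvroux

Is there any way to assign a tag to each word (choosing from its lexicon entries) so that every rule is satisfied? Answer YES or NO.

Candidates per position — 1:shoubaan {VERB,ADJ}; 2:dor {ADV}; 3:dor {ADV}; 4:skois {ADJ}; 5:roikreern {DET}; 6:kouvroux {VERB}.
Rule 1 cannot be satisfied by any choice of tags from the lexicon.
So there is no consistent tagging.

NO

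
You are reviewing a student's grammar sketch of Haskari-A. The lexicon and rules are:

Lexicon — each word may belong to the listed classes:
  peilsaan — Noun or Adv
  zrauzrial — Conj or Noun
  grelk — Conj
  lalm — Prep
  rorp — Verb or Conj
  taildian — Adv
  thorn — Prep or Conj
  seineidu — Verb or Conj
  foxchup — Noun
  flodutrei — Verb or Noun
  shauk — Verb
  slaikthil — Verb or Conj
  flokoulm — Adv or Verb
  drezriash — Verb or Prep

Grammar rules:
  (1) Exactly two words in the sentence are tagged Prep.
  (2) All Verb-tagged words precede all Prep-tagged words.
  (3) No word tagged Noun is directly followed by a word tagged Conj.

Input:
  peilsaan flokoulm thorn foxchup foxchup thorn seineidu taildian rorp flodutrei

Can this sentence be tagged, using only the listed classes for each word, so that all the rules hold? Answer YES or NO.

YES

Candidates per position — 1:peilsaan {Noun,Adv}; 2:flokoulm {Adv,Verb}; 3:thorn {Prep,Conj}; 4:foxchup {Noun}; 5:foxchup {Noun}; 6:thorn {Prep,Conj}; 7:seineidu {Verb,Conj}; 8:taildian {Adv}; 9:rorp {Verb,Conj}; 10:flodutrei {Verb,Noun}.
One satisfying assignment: Adv Adv Prep Noun Noun Prep Conj Adv Conj Noun.
Verifying each rule — rule 1 satisfied; rule 2 satisfied; rule 3 satisfied.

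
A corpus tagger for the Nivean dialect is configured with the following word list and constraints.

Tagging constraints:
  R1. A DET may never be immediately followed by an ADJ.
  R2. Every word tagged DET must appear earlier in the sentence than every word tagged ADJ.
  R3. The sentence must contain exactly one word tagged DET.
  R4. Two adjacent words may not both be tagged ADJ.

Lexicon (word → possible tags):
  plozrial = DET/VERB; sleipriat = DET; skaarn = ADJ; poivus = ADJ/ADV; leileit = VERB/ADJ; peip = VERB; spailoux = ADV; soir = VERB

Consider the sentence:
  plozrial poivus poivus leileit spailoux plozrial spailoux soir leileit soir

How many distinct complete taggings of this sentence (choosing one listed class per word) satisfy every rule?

Candidates per position — 1:plozrial {DET,VERB}; 2:poivus {ADJ,ADV}; 3:poivus {ADJ,ADV}; 4:leileit {VERB,ADJ}; 5:spailoux {ADV}; 6:plozrial {DET,VERB}; 7:spailoux {ADV}; 8:soir {VERB}; 9:leileit {VERB,ADJ}; 10:soir {VERB}.
There are 64 candidate sequences in total.
Checking each against the rules leaves 8 sequences.
Count = 8.

8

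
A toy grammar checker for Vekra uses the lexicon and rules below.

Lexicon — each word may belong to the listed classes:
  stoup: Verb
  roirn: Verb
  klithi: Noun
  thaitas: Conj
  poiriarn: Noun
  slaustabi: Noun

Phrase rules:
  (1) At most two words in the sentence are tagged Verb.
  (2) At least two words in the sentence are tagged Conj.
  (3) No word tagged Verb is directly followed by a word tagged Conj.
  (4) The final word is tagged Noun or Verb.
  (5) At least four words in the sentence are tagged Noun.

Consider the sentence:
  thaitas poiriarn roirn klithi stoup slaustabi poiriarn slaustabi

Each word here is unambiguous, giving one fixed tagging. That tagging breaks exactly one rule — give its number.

Fixed tagging: Conj Noun Verb Noun Verb Noun Noun Noun.
Rule check: R1 holds, R2 violated, R3 holds, R4 holds, R5 holds.
Only rule 2 fails.

2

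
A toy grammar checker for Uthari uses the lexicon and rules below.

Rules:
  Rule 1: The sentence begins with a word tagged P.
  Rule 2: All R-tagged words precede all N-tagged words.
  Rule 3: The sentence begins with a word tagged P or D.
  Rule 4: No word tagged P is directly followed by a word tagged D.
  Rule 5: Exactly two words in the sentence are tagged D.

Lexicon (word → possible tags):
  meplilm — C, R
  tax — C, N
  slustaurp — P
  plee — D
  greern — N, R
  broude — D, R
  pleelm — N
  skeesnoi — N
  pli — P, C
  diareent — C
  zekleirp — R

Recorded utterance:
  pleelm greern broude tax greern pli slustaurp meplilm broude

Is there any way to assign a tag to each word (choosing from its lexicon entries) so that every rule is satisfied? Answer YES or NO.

NO

Candidates per position — 1:pleelm {N}; 2:greern {N,R}; 3:broude {D,R}; 4:tax {C,N}; 5:greern {N,R}; 6:pli {P,C}; 7:slustaurp {P}; 8:meplilm {C,R}; 9:broude {D,R}.
Rule 1 cannot be satisfied by any choice of tags from the lexicon.
So there is no consistent tagging.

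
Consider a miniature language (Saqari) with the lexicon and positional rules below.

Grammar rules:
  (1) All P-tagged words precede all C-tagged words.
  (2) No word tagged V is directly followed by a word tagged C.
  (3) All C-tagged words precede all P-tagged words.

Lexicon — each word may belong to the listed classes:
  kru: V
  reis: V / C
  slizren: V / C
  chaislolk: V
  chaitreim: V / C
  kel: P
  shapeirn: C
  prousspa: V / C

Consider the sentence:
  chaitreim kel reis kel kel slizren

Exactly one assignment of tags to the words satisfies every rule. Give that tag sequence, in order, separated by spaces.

V P V P P V

Candidates per position — 1:chaitreim {V,C}; 2:kel {P}; 3:reis {V,C}; 4:kel {P}; 5:kel {P}; 6:slizren {V,C}.
At position 1, choosing C makes rule 1 impossible to satisfy; hence V.
At position 3, choosing C makes rule 1 impossible to satisfy; hence V.
At position 6, choosing C makes rule 3 impossible to satisfy; hence V.
The unique satisfying tagging is: V P V P P V.
Check: rule 1 ok; rule 2 ok; rule 3 ok.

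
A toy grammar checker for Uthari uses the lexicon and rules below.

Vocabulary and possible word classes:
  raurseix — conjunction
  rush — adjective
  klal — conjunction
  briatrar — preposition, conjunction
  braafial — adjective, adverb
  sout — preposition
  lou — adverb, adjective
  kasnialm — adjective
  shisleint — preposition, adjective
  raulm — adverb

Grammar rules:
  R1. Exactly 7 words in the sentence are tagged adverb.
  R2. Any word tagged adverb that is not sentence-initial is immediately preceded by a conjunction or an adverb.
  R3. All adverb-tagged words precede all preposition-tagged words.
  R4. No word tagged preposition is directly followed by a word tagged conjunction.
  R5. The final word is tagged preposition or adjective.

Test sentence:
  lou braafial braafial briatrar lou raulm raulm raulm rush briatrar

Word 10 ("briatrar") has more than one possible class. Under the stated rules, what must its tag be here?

Candidates per position — 1:lou {adverb,adjective}; 2:braafial {adjective,adverb}; 3:braafial {adjective,adverb}; 4:briatrar {preposition,conjunction}; 5:lou {adverb,adjective}; 6:raulm {adverb}; 7:raulm {adverb}; 8:raulm {adverb}; 9:rush {adjective}; 10:briatrar {preposition,conjunction}.
Position 1: adjective is ruled out by rule 1; that leaves adverb.
Position 2: adjective is ruled out by rule 1; that leaves adverb.
Position 3: adjective is ruled out by rule 1; that leaves adverb.
Position 4: preposition is ruled out by rule 2; that leaves conjunction.
Position 5: adjective is ruled out by rule 1; that leaves adverb.
Position 10: conjunction is ruled out by rule 5; that leaves preposition.
So the tagging must be: adverb adverb adverb conjunction adverb adverb adverb adverb adjective preposition.
Checking: rule 1 ✓; rule 2 ✓; rule 3 ✓; rule 4 ✓; rule 5 ✓.

preposition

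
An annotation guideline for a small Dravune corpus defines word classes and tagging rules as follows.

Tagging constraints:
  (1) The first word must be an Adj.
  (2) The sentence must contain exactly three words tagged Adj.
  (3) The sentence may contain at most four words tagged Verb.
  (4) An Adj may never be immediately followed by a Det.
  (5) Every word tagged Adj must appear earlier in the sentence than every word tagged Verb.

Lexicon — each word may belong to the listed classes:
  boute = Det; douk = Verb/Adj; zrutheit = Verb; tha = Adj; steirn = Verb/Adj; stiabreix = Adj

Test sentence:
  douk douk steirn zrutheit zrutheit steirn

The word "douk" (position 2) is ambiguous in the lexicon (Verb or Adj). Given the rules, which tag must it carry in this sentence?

Adj

Candidates per position — 1:douk {Verb,Adj}; 2:douk {Verb,Adj}; 3:steirn {Verb,Adj}; 4:zrutheit {Verb}; 5:zrutheit {Verb}; 6:steirn {Verb,Adj}.
If word 1 were Verb, no tagging could satisfy rule 1; so word 1 is Adj.
If word 6 were Adj, no tagging could satisfy rule 5; so word 6 is Verb.
If word 2 were Verb, no tagging could satisfy rule 2; so word 2 is Adj.
If word 3 were Verb, no tagging could satisfy rule 2; so word 3 is Adj.
That leaves exactly one tagging: Adj Adj Adj Verb Verb Verb.
Check: rule 1 ✓; rule 2 ✓; rule 3 ✓; rule 4 ✓; rule 5 ✓.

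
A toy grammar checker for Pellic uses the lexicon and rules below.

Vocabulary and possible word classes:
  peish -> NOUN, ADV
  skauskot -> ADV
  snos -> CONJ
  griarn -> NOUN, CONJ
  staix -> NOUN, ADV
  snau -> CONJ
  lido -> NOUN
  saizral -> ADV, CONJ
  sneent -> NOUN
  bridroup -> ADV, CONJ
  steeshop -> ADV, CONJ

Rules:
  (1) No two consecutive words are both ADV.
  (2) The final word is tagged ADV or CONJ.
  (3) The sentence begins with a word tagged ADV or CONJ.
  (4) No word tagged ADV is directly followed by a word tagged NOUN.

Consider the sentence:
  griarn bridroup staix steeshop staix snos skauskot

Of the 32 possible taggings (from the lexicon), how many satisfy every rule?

Candidates per position — 1:griarn {NOUN,CONJ}; 2:bridroup {ADV,CONJ}; 3:staix {NOUN,ADV}; 4:steeshop {ADV,CONJ}; 5:staix {NOUN,ADV}; 6:snos {CONJ}; 7:skauskot {ADV}.
There are 32 candidate sequences in total.
The sequences that satisfy every rule: CONJ CONJ NOUN CONJ NOUN CONJ ADV; CONJ CONJ NOUN CONJ ADV CONJ ADV; CONJ CONJ ADV CONJ NOUN CONJ ADV; CONJ CONJ ADV CONJ ADV CONJ ADV.
Count = 4.

4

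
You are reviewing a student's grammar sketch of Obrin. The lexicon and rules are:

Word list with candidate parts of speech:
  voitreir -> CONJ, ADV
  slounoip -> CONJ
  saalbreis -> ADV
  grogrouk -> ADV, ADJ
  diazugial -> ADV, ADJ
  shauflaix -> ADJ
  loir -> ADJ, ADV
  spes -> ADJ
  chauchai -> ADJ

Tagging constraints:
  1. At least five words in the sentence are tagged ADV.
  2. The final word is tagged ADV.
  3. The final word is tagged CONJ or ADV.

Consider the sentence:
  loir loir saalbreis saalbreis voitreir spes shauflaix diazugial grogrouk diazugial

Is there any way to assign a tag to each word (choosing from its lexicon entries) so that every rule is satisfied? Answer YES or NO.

YES

Candidates per position — 1:loir {ADJ,ADV}; 2:loir {ADJ,ADV}; 3:saalbreis {ADV}; 4:saalbreis {ADV}; 5:voitreir {CONJ,ADV}; 6:spes {ADJ}; 7:shauflaix {ADJ}; 8:diazugial {ADV,ADJ}; 9:grogrouk {ADV,ADJ}; 10:diazugial {ADV,ADJ}.
One satisfying assignment: ADJ ADV ADV ADV CONJ ADJ ADJ ADV ADV ADV.
Rule-by-rule: rule 1 satisfied; rule 2 satisfied; rule 3 satisfied.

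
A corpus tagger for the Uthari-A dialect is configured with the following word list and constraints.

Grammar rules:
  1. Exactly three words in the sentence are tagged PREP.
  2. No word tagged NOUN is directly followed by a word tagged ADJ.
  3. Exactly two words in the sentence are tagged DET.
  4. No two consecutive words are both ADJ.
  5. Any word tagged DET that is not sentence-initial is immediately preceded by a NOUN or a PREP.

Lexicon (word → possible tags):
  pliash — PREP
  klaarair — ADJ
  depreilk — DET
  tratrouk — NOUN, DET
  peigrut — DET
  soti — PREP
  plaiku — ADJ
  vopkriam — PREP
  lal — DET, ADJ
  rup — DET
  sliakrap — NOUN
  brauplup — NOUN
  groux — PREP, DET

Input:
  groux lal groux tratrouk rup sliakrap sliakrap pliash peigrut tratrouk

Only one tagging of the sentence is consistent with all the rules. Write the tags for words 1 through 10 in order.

Candidates per position — 1:groux {PREP,DET}; 2:lal {DET,ADJ}; 3:groux {PREP,DET}; 4:tratrouk {NOUN,DET}; 5:rup {DET}; 6:sliakrap {NOUN}; 7:sliakrap {NOUN}; 8:pliash {PREP}; 9:peigrut {DET}; 10:tratrouk {NOUN,DET}.
Position 1: tagging it DET would leave rule 1 unsatisfiable, so it must be PREP.
Position 2: tagging it DET would leave rule 3 unsatisfiable, so it must be ADJ.
Position 3: tagging it DET would leave rule 1 unsatisfiable, so it must be PREP.
Position 4: tagging it DET would leave rule 3 unsatisfiable, so it must be NOUN.
Position 10: tagging it DET would leave rule 3 unsatisfiable, so it must be NOUN.
So the tagging must be: PREP ADJ PREP NOUN DET NOUN NOUN PREP DET NOUN.
Checking: rule 1 holds; rule 2 holds; rule 3 holds; rule 4 holds; rule 5 holds.

PREP ADJ PREP NOUN DET NOUN NOUN PREP DET NOUN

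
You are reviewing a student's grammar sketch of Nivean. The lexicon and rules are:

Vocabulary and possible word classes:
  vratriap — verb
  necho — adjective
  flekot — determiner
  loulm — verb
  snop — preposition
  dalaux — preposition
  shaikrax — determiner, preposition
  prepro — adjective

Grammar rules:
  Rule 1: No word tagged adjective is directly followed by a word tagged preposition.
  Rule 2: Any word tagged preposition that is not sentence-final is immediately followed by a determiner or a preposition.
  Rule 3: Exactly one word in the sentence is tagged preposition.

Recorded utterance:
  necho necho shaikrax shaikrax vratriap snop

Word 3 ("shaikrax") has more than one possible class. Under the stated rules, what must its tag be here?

determiner

Candidates per position — 1:necho {adjective}; 2:necho {adjective}; 3:shaikrax {determiner,preposition}; 4:shaikrax {determiner,preposition}; 5:vratriap {verb}; 6:snop {preposition}.
Word 3 cannot be preposition — rule 1 would then fail for every completion. It is determiner.
Word 4 cannot be preposition — rule 2 would then fail for every completion. It is determiner.
So the tagging must be: adjective adjective determiner determiner verb preposition.
Check: rule 1 ✓; rule 2 ✓; rule 3 ✓.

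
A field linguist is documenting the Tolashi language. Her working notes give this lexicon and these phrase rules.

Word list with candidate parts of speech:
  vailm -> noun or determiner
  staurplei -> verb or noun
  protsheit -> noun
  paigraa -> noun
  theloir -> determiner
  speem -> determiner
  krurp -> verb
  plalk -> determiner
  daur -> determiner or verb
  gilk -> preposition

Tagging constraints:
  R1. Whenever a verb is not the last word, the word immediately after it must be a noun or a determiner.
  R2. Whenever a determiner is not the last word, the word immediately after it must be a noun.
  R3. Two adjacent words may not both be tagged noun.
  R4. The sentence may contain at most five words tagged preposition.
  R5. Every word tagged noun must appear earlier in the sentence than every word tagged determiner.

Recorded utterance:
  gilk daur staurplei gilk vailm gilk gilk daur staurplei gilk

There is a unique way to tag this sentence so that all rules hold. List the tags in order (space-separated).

Candidates per position — 1:gilk {preposition}; 2:daur {determiner,verb}; 3:staurplei {verb,noun}; 4:gilk {preposition}; 5:vailm {noun,determiner}; 6:gilk {preposition}; 7:gilk {preposition}; 8:daur {determiner,verb}; 9:staurplei {verb,noun}; 10:gilk {preposition}.
Position 3: verb is ruled out by rule 1; that leaves noun.
Position 5: determiner is ruled out by rule 2; that leaves noun.
Position 9: verb is ruled out by rule 1; that leaves noun.
Position 2: determiner is ruled out by rule 5; that leaves verb.
Position 8: determiner is ruled out by rule 5; that leaves verb.
That leaves exactly one tagging: preposition verb noun preposition noun preposition preposition verb noun preposition.
Checking: rule 1 satisfied; rule 2 satisfied; rule 3 satisfied; rule 4 satisfied; rule 5 satisfied.

preposition verb noun preposition noun preposition preposition verb noun preposition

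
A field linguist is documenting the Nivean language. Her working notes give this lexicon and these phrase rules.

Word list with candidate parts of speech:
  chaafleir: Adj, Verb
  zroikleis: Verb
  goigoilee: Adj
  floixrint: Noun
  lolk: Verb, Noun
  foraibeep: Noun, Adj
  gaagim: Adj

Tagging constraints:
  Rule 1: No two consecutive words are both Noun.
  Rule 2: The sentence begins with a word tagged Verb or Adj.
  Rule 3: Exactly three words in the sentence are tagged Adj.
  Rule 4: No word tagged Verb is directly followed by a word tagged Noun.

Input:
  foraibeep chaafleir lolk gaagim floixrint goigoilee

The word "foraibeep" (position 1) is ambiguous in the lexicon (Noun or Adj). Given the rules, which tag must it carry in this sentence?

Adj

Candidates per position — 1:foraibeep {Noun,Adj}; 2:chaafleir {Adj,Verb}; 3:lolk {Verb,Noun}; 4:gaagim {Adj}; 5:floixrint {Noun}; 6:goigoilee {Adj}.
Word 1 cannot be Noun — rule 2 would then fail for every completion. It is Adj.
Word 2 cannot be Adj — rule 3 would then fail for every completion. It is Verb.
Word 3 cannot be Noun — rule 4 would then fail for every completion. It is Verb.
The unique satisfying tagging is: Adj Verb Verb Adj Noun Adj.
Checking: rule 1 ok; rule 2 ok; rule 3 ok; rule 4 ok.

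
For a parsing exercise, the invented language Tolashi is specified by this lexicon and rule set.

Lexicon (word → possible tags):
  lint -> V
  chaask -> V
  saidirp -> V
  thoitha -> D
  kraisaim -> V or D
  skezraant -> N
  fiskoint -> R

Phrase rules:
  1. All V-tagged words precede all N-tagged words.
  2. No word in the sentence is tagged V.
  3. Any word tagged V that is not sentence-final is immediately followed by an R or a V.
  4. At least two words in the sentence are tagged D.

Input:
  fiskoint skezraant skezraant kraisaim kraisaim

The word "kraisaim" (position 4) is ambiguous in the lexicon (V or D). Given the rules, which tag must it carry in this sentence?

Candidates per position — 1:fiskoint {R}; 2:skezraant {N}; 3:skezraant {N}; 4:kraisaim {V,D}; 5:kraisaim {V,D}.
If word 4 were V, no tagging could satisfy rule 1; so word 4 is D.
If word 5 were V, no tagging could satisfy rule 1; so word 5 is D.
The only consistent sequence is: R N N D D.
Check: rule 1 satisfied; rule 2 satisfied; rule 3 satisfied; rule 4 satisfied.

D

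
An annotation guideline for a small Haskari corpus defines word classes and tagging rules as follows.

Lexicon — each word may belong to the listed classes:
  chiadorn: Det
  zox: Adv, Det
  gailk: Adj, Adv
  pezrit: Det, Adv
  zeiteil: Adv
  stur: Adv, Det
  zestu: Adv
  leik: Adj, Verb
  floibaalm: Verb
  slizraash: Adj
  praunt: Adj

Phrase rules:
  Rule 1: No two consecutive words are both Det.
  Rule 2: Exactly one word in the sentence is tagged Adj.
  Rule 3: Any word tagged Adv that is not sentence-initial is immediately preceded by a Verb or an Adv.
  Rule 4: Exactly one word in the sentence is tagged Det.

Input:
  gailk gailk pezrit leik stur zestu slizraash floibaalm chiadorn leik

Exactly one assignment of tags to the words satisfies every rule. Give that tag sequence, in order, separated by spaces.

Candidates per position — 1:gailk {Adj,Adv}; 2:gailk {Adj,Adv}; 3:pezrit {Det,Adv}; 4:leik {Adj,Verb}; 5:stur {Adv,Det}; 6:zestu {Adv}; 7:slizraash {Adj}; 8:floibaalm {Verb}; 9:chiadorn {Det}; 10:leik {Adj,Verb}.
If word 1 were Adj, no tagging could satisfy rule 2; so word 1 is Adv.
If word 2 were Adj, no tagging could satisfy rule 2; so word 2 is Adv.
If word 3 were Det, no tagging could satisfy rule 4; so word 3 is Adv.
If word 4 were Adj, no tagging could satisfy rule 2; so word 4 is Verb.
If word 5 were Det, no tagging could satisfy rule 3; so word 5 is Adv.
If word 10 were Adj, no tagging could satisfy rule 2; so word 10 is Verb.
That leaves exactly one tagging: Adv Adv Adv Verb Adv Adv Adj Verb Det Verb.
Rule-by-rule: rule 1 satisfied; rule 2 satisfied; rule 3 satisfied; rule 4 satisfied.

Adv Adv Adv Verb Adv Adv Adj Verb Det Verb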